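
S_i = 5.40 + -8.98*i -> [5.4, -3.58, -12.56, -21.54, -30.52]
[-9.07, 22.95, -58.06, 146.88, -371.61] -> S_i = -9.07*(-2.53)^i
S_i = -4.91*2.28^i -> [-4.91, -11.19, -25.52, -58.2, -132.68]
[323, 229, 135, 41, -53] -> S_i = 323 + -94*i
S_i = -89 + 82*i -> [-89, -7, 75, 157, 239]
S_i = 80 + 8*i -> [80, 88, 96, 104, 112]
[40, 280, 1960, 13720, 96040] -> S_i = 40*7^i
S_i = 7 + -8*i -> [7, -1, -9, -17, -25]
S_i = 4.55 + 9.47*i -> [4.55, 14.02, 23.49, 32.96, 42.43]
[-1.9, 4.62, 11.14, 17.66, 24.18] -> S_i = -1.90 + 6.52*i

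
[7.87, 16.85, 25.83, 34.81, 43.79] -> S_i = 7.87 + 8.98*i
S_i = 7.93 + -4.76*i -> [7.93, 3.17, -1.59, -6.35, -11.11]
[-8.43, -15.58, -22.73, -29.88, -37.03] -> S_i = -8.43 + -7.15*i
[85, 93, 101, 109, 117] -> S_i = 85 + 8*i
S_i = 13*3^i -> [13, 39, 117, 351, 1053]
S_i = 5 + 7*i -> [5, 12, 19, 26, 33]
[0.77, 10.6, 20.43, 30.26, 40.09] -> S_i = 0.77 + 9.83*i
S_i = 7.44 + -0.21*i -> [7.44, 7.23, 7.02, 6.81, 6.6]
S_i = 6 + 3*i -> [6, 9, 12, 15, 18]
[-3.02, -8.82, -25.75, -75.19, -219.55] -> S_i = -3.02*2.92^i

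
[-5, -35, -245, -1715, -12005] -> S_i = -5*7^i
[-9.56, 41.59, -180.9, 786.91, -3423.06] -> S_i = -9.56*(-4.35)^i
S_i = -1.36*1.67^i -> [-1.36, -2.27, -3.79, -6.33, -10.58]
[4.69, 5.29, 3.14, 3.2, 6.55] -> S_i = Random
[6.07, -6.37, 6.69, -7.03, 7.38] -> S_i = 6.07*(-1.05)^i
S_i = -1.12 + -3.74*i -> [-1.12, -4.86, -8.6, -12.34, -16.08]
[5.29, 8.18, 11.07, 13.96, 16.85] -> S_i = 5.29 + 2.89*i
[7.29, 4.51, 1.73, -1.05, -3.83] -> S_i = 7.29 + -2.78*i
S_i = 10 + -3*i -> [10, 7, 4, 1, -2]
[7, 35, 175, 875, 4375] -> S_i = 7*5^i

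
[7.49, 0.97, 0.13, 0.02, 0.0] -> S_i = 7.49*0.13^i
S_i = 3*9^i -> [3, 27, 243, 2187, 19683]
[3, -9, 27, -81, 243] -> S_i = 3*-3^i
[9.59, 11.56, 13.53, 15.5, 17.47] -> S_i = 9.59 + 1.97*i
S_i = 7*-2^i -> [7, -14, 28, -56, 112]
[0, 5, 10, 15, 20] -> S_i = 0 + 5*i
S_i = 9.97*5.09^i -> [9.97, 50.75, 258.3, 1314.77, 6692.16]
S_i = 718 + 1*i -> [718, 719, 720, 721, 722]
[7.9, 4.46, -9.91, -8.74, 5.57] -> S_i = Random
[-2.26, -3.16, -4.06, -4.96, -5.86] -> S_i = -2.26 + -0.90*i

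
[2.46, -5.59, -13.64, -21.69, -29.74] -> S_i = 2.46 + -8.05*i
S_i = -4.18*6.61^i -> [-4.18, -27.63, -182.63, -1207.2, -7979.62]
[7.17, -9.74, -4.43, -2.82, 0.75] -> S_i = Random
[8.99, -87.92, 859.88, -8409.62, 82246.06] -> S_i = 8.99*(-9.78)^i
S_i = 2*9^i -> [2, 18, 162, 1458, 13122]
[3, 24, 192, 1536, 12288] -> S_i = 3*8^i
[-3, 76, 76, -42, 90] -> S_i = Random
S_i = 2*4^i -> [2, 8, 32, 128, 512]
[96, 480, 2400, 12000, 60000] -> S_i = 96*5^i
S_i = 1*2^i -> [1, 2, 4, 8, 16]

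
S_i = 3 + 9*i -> [3, 12, 21, 30, 39]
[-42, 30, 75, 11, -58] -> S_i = Random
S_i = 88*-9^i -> [88, -792, 7128, -64152, 577368]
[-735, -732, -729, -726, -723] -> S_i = -735 + 3*i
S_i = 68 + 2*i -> [68, 70, 72, 74, 76]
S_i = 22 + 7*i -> [22, 29, 36, 43, 50]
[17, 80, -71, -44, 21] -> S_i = Random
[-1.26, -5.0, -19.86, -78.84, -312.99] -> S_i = -1.26*3.97^i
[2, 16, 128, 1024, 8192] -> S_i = 2*8^i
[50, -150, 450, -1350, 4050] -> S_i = 50*-3^i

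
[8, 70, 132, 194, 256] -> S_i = 8 + 62*i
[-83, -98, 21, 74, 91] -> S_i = Random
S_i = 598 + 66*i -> [598, 664, 730, 796, 862]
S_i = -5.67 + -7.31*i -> [-5.67, -12.98, -20.29, -27.6, -34.91]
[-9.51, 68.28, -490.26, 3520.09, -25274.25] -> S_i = -9.51*(-7.18)^i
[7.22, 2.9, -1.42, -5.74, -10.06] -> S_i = 7.22 + -4.32*i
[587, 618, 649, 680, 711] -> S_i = 587 + 31*i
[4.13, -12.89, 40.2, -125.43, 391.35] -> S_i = 4.13*(-3.12)^i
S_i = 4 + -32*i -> [4, -28, -60, -92, -124]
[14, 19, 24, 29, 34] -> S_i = 14 + 5*i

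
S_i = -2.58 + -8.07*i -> [-2.58, -10.65, -18.72, -26.79, -34.86]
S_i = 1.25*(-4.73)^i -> [1.25, -5.91, 27.97, -132.28, 625.68]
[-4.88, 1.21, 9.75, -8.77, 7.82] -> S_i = Random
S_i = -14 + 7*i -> [-14, -7, 0, 7, 14]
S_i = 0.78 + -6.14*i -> [0.78, -5.36, -11.5, -17.64, -23.78]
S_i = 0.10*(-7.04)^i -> [0.1, -0.7, 4.96, -34.89, 245.64]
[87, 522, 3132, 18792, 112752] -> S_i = 87*6^i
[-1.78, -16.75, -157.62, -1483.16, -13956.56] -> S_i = -1.78*9.41^i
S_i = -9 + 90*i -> [-9, 81, 171, 261, 351]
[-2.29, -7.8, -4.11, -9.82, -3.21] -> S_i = Random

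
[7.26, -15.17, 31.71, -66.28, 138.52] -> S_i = 7.26*(-2.09)^i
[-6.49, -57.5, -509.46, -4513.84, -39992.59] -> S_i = -6.49*8.86^i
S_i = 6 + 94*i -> [6, 100, 194, 288, 382]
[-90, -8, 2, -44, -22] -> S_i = Random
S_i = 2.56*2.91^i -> [2.56, 7.45, 21.68, 63.08, 183.57]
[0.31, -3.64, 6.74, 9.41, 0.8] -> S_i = Random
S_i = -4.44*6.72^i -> [-4.44, -29.84, -200.5, -1347.38, -9054.41]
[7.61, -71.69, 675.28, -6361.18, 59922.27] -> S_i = 7.61*(-9.42)^i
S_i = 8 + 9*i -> [8, 17, 26, 35, 44]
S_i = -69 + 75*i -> [-69, 6, 81, 156, 231]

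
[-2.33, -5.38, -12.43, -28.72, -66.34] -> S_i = -2.33*2.31^i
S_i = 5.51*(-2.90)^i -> [5.51, -15.98, 46.34, -134.38, 389.71]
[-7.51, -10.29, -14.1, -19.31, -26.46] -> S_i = -7.51*1.37^i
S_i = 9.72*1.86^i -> [9.72, 18.08, 33.63, 62.55, 116.34]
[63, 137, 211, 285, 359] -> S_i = 63 + 74*i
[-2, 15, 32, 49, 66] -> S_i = -2 + 17*i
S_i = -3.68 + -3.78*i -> [-3.68, -7.46, -11.24, -15.02, -18.8]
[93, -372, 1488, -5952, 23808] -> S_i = 93*-4^i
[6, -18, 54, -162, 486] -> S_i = 6*-3^i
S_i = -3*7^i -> [-3, -21, -147, -1029, -7203]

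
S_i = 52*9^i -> [52, 468, 4212, 37908, 341172]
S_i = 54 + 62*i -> [54, 116, 178, 240, 302]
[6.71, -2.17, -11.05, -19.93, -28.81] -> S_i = 6.71 + -8.88*i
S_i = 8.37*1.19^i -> [8.37, 9.96, 11.85, 14.1, 16.78]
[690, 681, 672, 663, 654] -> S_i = 690 + -9*i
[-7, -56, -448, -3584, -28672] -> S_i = -7*8^i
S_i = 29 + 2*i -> [29, 31, 33, 35, 37]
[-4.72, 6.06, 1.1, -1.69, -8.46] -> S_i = Random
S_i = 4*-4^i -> [4, -16, 64, -256, 1024]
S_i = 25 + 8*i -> [25, 33, 41, 49, 57]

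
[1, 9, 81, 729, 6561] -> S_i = 1*9^i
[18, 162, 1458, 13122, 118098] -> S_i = 18*9^i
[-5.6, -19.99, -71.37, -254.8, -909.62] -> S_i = -5.60*3.57^i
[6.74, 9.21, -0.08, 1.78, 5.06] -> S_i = Random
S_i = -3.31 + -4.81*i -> [-3.31, -8.12, -12.93, -17.74, -22.55]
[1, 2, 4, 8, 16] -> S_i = 1*2^i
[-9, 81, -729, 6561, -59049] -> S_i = -9*-9^i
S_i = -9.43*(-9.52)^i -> [-9.43, 89.77, -854.64, 8136.22, -77456.79]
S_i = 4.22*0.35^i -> [4.22, 1.48, 0.52, 0.18, 0.06]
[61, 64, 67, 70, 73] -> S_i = 61 + 3*i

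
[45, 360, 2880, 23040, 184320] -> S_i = 45*8^i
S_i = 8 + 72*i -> [8, 80, 152, 224, 296]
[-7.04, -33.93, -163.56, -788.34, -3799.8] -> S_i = -7.04*4.82^i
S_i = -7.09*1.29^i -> [-7.09, -9.15, -11.8, -15.22, -19.63]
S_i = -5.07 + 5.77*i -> [-5.07, 0.7, 6.47, 12.24, 18.01]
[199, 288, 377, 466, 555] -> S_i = 199 + 89*i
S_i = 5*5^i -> [5, 25, 125, 625, 3125]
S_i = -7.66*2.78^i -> [-7.66, -21.29, -59.2, -164.57, -457.52]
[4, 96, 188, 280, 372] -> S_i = 4 + 92*i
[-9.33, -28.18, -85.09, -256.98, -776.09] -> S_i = -9.33*3.02^i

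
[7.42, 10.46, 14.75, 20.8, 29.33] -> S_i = 7.42*1.41^i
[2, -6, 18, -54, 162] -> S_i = 2*-3^i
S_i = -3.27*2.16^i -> [-3.27, -7.06, -15.26, -32.95, -71.18]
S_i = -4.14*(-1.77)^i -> [-4.14, 7.33, -12.97, 22.96, -40.63]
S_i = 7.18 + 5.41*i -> [7.18, 12.59, 18.0, 23.41, 28.82]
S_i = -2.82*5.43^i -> [-2.82, -15.31, -83.15, -451.49, -2451.59]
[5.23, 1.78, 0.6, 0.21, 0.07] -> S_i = 5.23*0.34^i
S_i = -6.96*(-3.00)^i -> [-6.96, 20.88, -62.64, 187.92, -563.76]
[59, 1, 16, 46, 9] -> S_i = Random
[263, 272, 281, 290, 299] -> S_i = 263 + 9*i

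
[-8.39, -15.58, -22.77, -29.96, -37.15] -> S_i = -8.39 + -7.19*i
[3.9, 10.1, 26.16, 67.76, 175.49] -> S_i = 3.90*2.59^i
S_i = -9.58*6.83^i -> [-9.58, -65.43, -446.9, -3052.3, -20847.23]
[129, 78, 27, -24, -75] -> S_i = 129 + -51*i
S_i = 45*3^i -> [45, 135, 405, 1215, 3645]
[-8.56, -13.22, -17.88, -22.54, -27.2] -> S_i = -8.56 + -4.66*i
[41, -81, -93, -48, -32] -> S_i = Random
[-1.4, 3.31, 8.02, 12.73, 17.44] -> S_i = -1.40 + 4.71*i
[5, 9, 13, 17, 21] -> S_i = 5 + 4*i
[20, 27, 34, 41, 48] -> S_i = 20 + 7*i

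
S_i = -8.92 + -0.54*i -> [-8.92, -9.46, -10.0, -10.54, -11.08]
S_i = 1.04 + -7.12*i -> [1.04, -6.08, -13.2, -20.32, -27.44]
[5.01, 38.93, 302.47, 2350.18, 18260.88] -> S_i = 5.01*7.77^i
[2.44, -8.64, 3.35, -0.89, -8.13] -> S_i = Random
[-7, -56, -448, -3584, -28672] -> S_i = -7*8^i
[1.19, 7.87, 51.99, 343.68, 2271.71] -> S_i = 1.19*6.61^i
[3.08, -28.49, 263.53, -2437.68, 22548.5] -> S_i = 3.08*(-9.25)^i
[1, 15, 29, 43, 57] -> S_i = 1 + 14*i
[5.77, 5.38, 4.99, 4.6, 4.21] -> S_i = 5.77 + -0.39*i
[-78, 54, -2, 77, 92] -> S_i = Random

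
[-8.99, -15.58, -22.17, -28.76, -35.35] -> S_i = -8.99 + -6.59*i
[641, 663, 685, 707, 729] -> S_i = 641 + 22*i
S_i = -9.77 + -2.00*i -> [-9.77, -11.77, -13.77, -15.77, -17.77]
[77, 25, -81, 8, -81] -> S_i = Random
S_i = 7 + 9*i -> [7, 16, 25, 34, 43]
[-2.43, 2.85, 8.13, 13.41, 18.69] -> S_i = -2.43 + 5.28*i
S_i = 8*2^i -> [8, 16, 32, 64, 128]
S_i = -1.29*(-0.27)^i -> [-1.29, 0.35, -0.09, 0.03, -0.01]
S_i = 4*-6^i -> [4, -24, 144, -864, 5184]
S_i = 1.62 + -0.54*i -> [1.62, 1.08, 0.54, 0.0, -0.54]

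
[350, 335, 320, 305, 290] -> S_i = 350 + -15*i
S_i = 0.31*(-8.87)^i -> [0.31, -2.75, 24.39, -216.34, 1918.92]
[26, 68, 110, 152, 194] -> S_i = 26 + 42*i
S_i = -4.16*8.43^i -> [-4.16, -35.07, -295.63, -2492.16, -21008.92]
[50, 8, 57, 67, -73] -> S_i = Random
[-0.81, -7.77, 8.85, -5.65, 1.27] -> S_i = Random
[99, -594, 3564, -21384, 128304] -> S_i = 99*-6^i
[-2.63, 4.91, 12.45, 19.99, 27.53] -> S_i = -2.63 + 7.54*i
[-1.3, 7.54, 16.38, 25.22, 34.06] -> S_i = -1.30 + 8.84*i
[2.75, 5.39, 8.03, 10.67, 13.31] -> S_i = 2.75 + 2.64*i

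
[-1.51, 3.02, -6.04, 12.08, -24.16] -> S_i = -1.51*(-2.00)^i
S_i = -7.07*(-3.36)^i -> [-7.07, 23.76, -79.82, 268.19, -901.11]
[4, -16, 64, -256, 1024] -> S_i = 4*-4^i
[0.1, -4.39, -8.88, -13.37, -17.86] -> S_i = 0.10 + -4.49*i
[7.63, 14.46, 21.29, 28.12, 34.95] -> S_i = 7.63 + 6.83*i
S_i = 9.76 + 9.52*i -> [9.76, 19.28, 28.8, 38.32, 47.84]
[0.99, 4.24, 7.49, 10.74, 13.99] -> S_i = 0.99 + 3.25*i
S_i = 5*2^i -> [5, 10, 20, 40, 80]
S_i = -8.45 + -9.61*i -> [-8.45, -18.06, -27.67, -37.28, -46.89]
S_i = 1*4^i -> [1, 4, 16, 64, 256]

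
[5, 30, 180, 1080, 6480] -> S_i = 5*6^i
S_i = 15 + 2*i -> [15, 17, 19, 21, 23]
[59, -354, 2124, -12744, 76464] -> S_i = 59*-6^i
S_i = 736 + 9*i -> [736, 745, 754, 763, 772]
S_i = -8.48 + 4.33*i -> [-8.48, -4.15, 0.18, 4.51, 8.84]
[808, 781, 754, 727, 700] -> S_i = 808 + -27*i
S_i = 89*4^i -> [89, 356, 1424, 5696, 22784]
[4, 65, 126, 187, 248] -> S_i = 4 + 61*i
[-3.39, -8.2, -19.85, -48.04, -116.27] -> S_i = -3.39*2.42^i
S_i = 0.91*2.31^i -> [0.91, 2.1, 4.86, 11.22, 25.91]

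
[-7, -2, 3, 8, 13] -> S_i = -7 + 5*i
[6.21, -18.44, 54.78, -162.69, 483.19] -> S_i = 6.21*(-2.97)^i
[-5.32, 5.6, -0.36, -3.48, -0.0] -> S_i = Random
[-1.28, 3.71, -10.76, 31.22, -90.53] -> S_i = -1.28*(-2.90)^i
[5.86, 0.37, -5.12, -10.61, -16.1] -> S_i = 5.86 + -5.49*i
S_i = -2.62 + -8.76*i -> [-2.62, -11.38, -20.14, -28.9, -37.66]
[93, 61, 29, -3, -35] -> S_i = 93 + -32*i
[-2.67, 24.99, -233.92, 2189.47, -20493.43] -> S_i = -2.67*(-9.36)^i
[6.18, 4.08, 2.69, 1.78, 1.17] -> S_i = 6.18*0.66^i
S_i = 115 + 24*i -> [115, 139, 163, 187, 211]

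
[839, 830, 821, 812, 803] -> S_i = 839 + -9*i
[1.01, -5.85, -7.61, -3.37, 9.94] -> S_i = Random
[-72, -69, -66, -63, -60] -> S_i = -72 + 3*i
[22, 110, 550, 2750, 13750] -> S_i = 22*5^i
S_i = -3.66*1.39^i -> [-3.66, -5.09, -7.07, -9.83, -13.66]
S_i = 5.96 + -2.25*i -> [5.96, 3.71, 1.46, -0.79, -3.04]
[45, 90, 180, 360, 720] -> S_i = 45*2^i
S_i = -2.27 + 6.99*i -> [-2.27, 4.72, 11.71, 18.7, 25.69]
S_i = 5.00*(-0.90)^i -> [5.0, -4.5, 4.05, -3.65, 3.28]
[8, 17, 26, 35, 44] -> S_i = 8 + 9*i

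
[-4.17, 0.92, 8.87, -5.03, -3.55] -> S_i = Random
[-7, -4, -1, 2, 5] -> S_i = -7 + 3*i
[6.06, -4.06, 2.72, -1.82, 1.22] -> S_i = 6.06*(-0.67)^i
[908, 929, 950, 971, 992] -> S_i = 908 + 21*i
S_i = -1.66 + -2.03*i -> [-1.66, -3.69, -5.72, -7.75, -9.78]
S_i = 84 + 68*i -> [84, 152, 220, 288, 356]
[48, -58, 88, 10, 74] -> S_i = Random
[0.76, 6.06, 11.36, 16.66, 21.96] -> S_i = 0.76 + 5.30*i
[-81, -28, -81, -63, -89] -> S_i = Random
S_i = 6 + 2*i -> [6, 8, 10, 12, 14]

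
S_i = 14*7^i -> [14, 98, 686, 4802, 33614]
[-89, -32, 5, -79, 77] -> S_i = Random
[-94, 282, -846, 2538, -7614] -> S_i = -94*-3^i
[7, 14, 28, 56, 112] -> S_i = 7*2^i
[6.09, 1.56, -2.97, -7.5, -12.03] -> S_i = 6.09 + -4.53*i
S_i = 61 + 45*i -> [61, 106, 151, 196, 241]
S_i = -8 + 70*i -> [-8, 62, 132, 202, 272]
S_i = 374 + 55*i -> [374, 429, 484, 539, 594]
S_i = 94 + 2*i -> [94, 96, 98, 100, 102]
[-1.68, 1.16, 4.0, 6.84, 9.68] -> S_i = -1.68 + 2.84*i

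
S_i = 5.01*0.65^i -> [5.01, 3.26, 2.12, 1.38, 0.89]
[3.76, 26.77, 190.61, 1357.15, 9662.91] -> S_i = 3.76*7.12^i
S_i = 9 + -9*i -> [9, 0, -9, -18, -27]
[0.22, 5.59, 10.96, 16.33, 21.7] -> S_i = 0.22 + 5.37*i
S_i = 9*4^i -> [9, 36, 144, 576, 2304]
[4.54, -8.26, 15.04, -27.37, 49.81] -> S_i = 4.54*(-1.82)^i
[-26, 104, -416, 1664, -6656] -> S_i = -26*-4^i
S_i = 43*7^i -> [43, 301, 2107, 14749, 103243]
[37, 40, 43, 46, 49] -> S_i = 37 + 3*i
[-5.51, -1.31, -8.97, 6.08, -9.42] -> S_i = Random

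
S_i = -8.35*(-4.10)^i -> [-8.35, 34.23, -140.36, 575.49, -2359.51]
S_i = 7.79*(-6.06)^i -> [7.79, -47.21, 286.08, -1733.63, 10505.77]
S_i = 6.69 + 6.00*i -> [6.69, 12.69, 18.69, 24.69, 30.69]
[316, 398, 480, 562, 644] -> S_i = 316 + 82*i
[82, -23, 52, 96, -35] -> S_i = Random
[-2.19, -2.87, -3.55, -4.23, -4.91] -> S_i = -2.19 + -0.68*i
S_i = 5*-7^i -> [5, -35, 245, -1715, 12005]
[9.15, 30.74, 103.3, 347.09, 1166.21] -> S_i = 9.15*3.36^i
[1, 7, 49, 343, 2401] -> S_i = 1*7^i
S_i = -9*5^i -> [-9, -45, -225, -1125, -5625]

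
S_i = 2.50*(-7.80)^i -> [2.5, -19.5, 152.1, -1186.38, 9253.76]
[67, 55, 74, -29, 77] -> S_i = Random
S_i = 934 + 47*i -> [934, 981, 1028, 1075, 1122]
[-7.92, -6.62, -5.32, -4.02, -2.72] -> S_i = -7.92 + 1.30*i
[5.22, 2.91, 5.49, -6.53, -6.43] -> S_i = Random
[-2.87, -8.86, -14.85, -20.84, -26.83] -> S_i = -2.87 + -5.99*i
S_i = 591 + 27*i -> [591, 618, 645, 672, 699]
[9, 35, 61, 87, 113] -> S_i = 9 + 26*i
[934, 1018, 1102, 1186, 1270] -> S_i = 934 + 84*i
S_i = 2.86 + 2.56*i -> [2.86, 5.42, 7.98, 10.54, 13.1]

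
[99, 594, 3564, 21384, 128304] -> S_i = 99*6^i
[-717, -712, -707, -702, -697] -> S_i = -717 + 5*i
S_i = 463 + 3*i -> [463, 466, 469, 472, 475]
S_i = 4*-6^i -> [4, -24, 144, -864, 5184]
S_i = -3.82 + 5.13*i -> [-3.82, 1.31, 6.44, 11.57, 16.7]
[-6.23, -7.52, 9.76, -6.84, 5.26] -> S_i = Random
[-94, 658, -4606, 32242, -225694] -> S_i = -94*-7^i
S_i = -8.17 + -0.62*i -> [-8.17, -8.79, -9.41, -10.03, -10.65]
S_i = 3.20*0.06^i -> [3.2, 0.19, 0.01, 0.0, 0.0]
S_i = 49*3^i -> [49, 147, 441, 1323, 3969]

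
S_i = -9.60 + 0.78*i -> [-9.6, -8.82, -8.04, -7.26, -6.48]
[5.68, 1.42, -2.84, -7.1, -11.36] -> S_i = 5.68 + -4.26*i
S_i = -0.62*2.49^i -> [-0.62, -1.54, -3.84, -9.57, -23.83]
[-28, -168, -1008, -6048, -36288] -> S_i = -28*6^i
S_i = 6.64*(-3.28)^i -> [6.64, -21.78, 71.44, -234.31, 768.53]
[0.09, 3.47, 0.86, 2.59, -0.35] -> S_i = Random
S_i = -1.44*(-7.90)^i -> [-1.44, 11.38, -89.87, 709.98, -5608.81]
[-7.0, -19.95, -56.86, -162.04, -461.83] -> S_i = -7.00*2.85^i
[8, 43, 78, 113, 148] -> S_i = 8 + 35*i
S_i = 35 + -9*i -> [35, 26, 17, 8, -1]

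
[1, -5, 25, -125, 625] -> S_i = 1*-5^i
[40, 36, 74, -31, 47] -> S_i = Random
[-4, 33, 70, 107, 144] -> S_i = -4 + 37*i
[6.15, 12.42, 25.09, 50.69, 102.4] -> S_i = 6.15*2.02^i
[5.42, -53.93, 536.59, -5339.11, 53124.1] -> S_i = 5.42*(-9.95)^i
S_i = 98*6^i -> [98, 588, 3528, 21168, 127008]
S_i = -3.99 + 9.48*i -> [-3.99, 5.49, 14.97, 24.45, 33.93]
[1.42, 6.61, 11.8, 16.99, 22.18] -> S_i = 1.42 + 5.19*i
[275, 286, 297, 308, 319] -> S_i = 275 + 11*i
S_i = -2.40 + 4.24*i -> [-2.4, 1.84, 6.08, 10.32, 14.56]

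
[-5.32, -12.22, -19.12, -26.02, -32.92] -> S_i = -5.32 + -6.90*i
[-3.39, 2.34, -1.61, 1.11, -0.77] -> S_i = -3.39*(-0.69)^i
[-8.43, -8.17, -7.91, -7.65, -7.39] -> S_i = -8.43 + 0.26*i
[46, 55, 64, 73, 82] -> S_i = 46 + 9*i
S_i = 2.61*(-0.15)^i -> [2.61, -0.39, 0.06, -0.01, 0.0]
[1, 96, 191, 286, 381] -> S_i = 1 + 95*i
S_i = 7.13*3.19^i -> [7.13, 22.74, 72.56, 231.45, 738.33]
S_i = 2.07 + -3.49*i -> [2.07, -1.42, -4.91, -8.4, -11.89]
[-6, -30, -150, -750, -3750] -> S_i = -6*5^i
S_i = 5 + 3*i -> [5, 8, 11, 14, 17]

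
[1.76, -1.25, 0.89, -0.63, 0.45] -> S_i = 1.76*(-0.71)^i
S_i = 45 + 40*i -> [45, 85, 125, 165, 205]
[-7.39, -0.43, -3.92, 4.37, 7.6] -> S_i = Random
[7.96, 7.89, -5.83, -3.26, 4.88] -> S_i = Random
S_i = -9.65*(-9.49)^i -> [-9.65, 91.58, -869.08, 8247.57, -78269.43]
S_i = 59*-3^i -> [59, -177, 531, -1593, 4779]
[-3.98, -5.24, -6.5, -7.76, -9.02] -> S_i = -3.98 + -1.26*i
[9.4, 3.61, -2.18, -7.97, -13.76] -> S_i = 9.40 + -5.79*i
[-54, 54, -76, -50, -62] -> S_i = Random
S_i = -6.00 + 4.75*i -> [-6.0, -1.25, 3.5, 8.25, 13.0]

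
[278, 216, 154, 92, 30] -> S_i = 278 + -62*i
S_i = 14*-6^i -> [14, -84, 504, -3024, 18144]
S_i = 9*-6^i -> [9, -54, 324, -1944, 11664]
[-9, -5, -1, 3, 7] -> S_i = -9 + 4*i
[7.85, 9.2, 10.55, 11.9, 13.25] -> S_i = 7.85 + 1.35*i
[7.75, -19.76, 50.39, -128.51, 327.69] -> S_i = 7.75*(-2.55)^i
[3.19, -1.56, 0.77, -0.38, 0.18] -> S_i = 3.19*(-0.49)^i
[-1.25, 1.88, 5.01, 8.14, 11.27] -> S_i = -1.25 + 3.13*i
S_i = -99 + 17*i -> [-99, -82, -65, -48, -31]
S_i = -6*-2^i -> [-6, 12, -24, 48, -96]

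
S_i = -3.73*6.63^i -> [-3.73, -24.73, -163.96, -1087.05, -7207.14]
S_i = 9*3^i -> [9, 27, 81, 243, 729]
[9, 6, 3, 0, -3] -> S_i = 9 + -3*i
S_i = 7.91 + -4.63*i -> [7.91, 3.28, -1.35, -5.98, -10.61]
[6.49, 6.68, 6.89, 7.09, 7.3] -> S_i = 6.49*1.03^i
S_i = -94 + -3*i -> [-94, -97, -100, -103, -106]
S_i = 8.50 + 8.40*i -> [8.5, 16.9, 25.3, 33.7, 42.1]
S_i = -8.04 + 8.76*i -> [-8.04, 0.72, 9.48, 18.24, 27.0]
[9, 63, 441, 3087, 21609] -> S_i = 9*7^i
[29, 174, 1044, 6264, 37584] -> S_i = 29*6^i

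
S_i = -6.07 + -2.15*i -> [-6.07, -8.22, -10.37, -12.52, -14.67]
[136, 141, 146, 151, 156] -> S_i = 136 + 5*i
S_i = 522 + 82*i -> [522, 604, 686, 768, 850]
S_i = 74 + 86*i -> [74, 160, 246, 332, 418]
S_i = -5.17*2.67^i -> [-5.17, -13.8, -36.86, -98.41, -262.75]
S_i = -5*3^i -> [-5, -15, -45, -135, -405]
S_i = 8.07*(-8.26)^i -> [8.07, -66.66, 550.6, -4547.93, 37565.89]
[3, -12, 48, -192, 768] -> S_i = 3*-4^i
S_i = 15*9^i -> [15, 135, 1215, 10935, 98415]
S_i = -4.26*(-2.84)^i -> [-4.26, 12.1, -34.36, 97.58, -277.13]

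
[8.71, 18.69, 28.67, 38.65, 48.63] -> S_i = 8.71 + 9.98*i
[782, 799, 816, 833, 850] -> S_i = 782 + 17*i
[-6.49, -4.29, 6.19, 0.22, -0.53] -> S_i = Random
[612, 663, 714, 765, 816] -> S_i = 612 + 51*i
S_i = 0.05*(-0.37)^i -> [0.05, -0.02, 0.01, -0.0, 0.0]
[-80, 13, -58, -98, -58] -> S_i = Random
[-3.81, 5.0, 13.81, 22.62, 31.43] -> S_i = -3.81 + 8.81*i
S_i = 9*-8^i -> [9, -72, 576, -4608, 36864]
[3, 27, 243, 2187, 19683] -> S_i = 3*9^i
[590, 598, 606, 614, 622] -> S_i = 590 + 8*i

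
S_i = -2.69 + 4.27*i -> [-2.69, 1.58, 5.85, 10.12, 14.39]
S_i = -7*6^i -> [-7, -42, -252, -1512, -9072]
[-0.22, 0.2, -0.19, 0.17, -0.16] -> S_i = -0.22*(-0.92)^i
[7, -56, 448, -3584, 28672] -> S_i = 7*-8^i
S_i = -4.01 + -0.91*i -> [-4.01, -4.92, -5.83, -6.74, -7.65]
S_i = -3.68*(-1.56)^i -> [-3.68, 5.74, -8.96, 13.97, -21.79]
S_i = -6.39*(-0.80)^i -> [-6.39, 5.11, -4.09, 3.27, -2.62]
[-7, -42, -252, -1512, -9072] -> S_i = -7*6^i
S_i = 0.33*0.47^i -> [0.33, 0.16, 0.07, 0.03, 0.02]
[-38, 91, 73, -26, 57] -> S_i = Random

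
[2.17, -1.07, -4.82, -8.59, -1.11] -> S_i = Random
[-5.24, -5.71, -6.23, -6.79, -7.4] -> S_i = -5.24*1.09^i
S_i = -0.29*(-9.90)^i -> [-0.29, 2.87, -28.42, 281.39, -2785.73]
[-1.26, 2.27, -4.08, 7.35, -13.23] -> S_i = -1.26*(-1.80)^i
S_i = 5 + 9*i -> [5, 14, 23, 32, 41]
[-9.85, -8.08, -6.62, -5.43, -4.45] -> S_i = -9.85*0.82^i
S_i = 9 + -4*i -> [9, 5, 1, -3, -7]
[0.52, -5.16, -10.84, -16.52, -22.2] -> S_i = 0.52 + -5.68*i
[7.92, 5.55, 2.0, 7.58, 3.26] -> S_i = Random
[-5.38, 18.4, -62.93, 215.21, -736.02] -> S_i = -5.38*(-3.42)^i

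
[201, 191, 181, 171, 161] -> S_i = 201 + -10*i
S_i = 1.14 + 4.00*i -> [1.14, 5.14, 9.14, 13.14, 17.14]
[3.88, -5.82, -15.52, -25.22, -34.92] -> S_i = 3.88 + -9.70*i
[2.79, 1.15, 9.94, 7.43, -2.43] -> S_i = Random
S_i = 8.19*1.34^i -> [8.19, 10.97, 14.71, 19.71, 26.41]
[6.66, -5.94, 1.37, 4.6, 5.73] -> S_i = Random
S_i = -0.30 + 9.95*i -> [-0.3, 9.65, 19.6, 29.55, 39.5]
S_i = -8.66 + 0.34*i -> [-8.66, -8.32, -7.98, -7.64, -7.3]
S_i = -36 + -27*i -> [-36, -63, -90, -117, -144]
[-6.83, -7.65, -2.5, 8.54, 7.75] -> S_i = Random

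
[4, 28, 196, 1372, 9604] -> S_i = 4*7^i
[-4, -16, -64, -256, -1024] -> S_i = -4*4^i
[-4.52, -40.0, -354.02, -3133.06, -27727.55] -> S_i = -4.52*8.85^i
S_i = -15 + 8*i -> [-15, -7, 1, 9, 17]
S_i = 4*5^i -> [4, 20, 100, 500, 2500]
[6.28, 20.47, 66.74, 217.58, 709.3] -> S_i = 6.28*3.26^i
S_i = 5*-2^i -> [5, -10, 20, -40, 80]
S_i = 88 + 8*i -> [88, 96, 104, 112, 120]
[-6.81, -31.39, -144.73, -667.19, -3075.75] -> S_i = -6.81*4.61^i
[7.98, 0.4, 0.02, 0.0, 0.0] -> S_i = 7.98*0.05^i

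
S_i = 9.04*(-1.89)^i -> [9.04, -17.09, 32.29, -61.03, 115.35]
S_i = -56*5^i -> [-56, -280, -1400, -7000, -35000]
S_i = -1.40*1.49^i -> [-1.4, -2.09, -3.11, -4.63, -6.9]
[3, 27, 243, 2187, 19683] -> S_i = 3*9^i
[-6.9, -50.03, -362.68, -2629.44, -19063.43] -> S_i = -6.90*7.25^i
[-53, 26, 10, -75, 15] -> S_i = Random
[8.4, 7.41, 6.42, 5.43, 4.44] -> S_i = 8.40 + -0.99*i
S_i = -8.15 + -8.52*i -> [-8.15, -16.67, -25.19, -33.71, -42.23]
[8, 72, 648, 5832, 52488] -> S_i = 8*9^i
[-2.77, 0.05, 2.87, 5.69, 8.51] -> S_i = -2.77 + 2.82*i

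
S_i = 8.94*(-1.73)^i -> [8.94, -15.47, 26.76, -46.29, 80.08]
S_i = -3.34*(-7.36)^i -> [-3.34, 24.58, -180.93, 1331.62, -9800.71]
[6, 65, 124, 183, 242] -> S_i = 6 + 59*i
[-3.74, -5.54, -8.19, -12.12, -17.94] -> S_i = -3.74*1.48^i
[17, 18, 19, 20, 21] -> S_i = 17 + 1*i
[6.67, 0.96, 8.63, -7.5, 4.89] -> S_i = Random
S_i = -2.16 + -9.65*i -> [-2.16, -11.81, -21.46, -31.11, -40.76]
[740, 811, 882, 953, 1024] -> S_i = 740 + 71*i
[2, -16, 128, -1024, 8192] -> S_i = 2*-8^i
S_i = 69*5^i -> [69, 345, 1725, 8625, 43125]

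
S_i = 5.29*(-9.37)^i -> [5.29, -49.57, 464.45, -4351.86, 40776.88]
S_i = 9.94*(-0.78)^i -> [9.94, -7.75, 6.05, -4.72, 3.68]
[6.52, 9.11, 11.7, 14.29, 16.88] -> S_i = 6.52 + 2.59*i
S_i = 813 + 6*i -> [813, 819, 825, 831, 837]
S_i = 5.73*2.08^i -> [5.73, 11.92, 24.79, 51.56, 107.25]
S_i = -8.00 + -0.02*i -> [-8.0, -8.02, -8.04, -8.06, -8.08]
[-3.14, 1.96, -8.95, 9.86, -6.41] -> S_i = Random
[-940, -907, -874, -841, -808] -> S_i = -940 + 33*i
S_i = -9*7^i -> [-9, -63, -441, -3087, -21609]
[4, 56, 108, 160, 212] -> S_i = 4 + 52*i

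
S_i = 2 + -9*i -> [2, -7, -16, -25, -34]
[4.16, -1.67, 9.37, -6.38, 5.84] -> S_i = Random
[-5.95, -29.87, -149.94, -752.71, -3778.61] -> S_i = -5.95*5.02^i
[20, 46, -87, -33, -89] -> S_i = Random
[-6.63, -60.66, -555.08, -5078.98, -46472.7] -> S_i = -6.63*9.15^i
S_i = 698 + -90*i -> [698, 608, 518, 428, 338]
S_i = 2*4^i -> [2, 8, 32, 128, 512]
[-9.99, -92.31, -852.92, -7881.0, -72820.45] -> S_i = -9.99*9.24^i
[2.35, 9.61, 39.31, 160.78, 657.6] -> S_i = 2.35*4.09^i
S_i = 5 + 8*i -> [5, 13, 21, 29, 37]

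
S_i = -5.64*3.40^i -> [-5.64, -19.18, -65.2, -221.67, -753.69]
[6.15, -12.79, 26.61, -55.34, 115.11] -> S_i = 6.15*(-2.08)^i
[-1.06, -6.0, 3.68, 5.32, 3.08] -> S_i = Random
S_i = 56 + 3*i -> [56, 59, 62, 65, 68]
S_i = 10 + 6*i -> [10, 16, 22, 28, 34]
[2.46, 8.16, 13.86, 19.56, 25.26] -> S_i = 2.46 + 5.70*i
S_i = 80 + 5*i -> [80, 85, 90, 95, 100]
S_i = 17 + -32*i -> [17, -15, -47, -79, -111]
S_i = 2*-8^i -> [2, -16, 128, -1024, 8192]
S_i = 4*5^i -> [4, 20, 100, 500, 2500]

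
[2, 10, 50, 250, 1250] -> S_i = 2*5^i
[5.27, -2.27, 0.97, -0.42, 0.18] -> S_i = 5.27*(-0.43)^i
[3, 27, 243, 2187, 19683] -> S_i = 3*9^i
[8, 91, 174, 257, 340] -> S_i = 8 + 83*i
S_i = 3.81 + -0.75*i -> [3.81, 3.06, 2.31, 1.56, 0.81]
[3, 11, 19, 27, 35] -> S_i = 3 + 8*i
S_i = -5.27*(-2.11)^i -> [-5.27, 11.12, -23.46, 49.51, -104.46]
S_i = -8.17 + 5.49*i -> [-8.17, -2.68, 2.81, 8.3, 13.79]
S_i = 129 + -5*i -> [129, 124, 119, 114, 109]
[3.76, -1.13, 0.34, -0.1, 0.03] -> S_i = 3.76*(-0.30)^i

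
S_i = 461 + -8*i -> [461, 453, 445, 437, 429]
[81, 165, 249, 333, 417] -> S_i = 81 + 84*i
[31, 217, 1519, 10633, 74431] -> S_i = 31*7^i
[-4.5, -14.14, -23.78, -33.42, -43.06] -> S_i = -4.50 + -9.64*i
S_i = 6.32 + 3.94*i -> [6.32, 10.26, 14.2, 18.14, 22.08]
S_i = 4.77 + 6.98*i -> [4.77, 11.75, 18.73, 25.71, 32.69]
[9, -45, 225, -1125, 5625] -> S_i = 9*-5^i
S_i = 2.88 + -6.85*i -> [2.88, -3.97, -10.82, -17.67, -24.52]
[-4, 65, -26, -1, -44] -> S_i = Random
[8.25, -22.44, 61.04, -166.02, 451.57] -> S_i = 8.25*(-2.72)^i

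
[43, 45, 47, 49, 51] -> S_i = 43 + 2*i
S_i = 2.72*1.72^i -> [2.72, 4.68, 8.05, 13.84, 23.81]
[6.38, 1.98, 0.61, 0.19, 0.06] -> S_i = 6.38*0.31^i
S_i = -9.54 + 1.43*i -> [-9.54, -8.11, -6.68, -5.25, -3.82]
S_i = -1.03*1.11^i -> [-1.03, -1.14, -1.27, -1.41, -1.56]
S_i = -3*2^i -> [-3, -6, -12, -24, -48]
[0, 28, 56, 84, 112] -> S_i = 0 + 28*i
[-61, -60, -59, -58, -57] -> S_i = -61 + 1*i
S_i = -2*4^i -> [-2, -8, -32, -128, -512]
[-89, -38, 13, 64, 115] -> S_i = -89 + 51*i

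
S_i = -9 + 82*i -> [-9, 73, 155, 237, 319]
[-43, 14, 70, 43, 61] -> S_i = Random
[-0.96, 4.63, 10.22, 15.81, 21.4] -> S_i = -0.96 + 5.59*i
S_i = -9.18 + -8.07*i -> [-9.18, -17.25, -25.32, -33.39, -41.46]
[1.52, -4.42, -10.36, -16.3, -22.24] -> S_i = 1.52 + -5.94*i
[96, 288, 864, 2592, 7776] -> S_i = 96*3^i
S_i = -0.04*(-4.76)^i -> [-0.04, 0.19, -0.91, 4.31, -20.53]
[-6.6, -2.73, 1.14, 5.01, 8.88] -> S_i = -6.60 + 3.87*i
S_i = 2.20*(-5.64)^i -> [2.2, -12.41, 69.98, -394.69, 2226.07]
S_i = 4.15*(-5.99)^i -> [4.15, -24.86, 148.9, -891.93, 5342.63]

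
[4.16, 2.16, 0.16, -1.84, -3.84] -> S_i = 4.16 + -2.00*i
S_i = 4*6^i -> [4, 24, 144, 864, 5184]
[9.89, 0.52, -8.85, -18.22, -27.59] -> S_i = 9.89 + -9.37*i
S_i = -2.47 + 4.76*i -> [-2.47, 2.29, 7.05, 11.81, 16.57]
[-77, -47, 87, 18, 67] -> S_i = Random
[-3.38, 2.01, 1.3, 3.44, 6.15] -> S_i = Random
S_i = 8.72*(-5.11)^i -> [8.72, -44.56, 227.7, -1163.53, 5945.66]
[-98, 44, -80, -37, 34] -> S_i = Random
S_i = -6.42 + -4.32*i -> [-6.42, -10.74, -15.06, -19.38, -23.7]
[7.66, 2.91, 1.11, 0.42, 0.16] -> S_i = 7.66*0.38^i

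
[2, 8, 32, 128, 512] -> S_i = 2*4^i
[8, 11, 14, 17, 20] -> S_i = 8 + 3*i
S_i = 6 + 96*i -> [6, 102, 198, 294, 390]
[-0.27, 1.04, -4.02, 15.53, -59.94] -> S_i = -0.27*(-3.86)^i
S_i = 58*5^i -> [58, 290, 1450, 7250, 36250]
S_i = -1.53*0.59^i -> [-1.53, -0.9, -0.53, -0.31, -0.19]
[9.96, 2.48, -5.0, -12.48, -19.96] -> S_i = 9.96 + -7.48*i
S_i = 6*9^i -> [6, 54, 486, 4374, 39366]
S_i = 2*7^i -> [2, 14, 98, 686, 4802]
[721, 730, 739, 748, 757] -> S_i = 721 + 9*i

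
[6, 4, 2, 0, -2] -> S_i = 6 + -2*i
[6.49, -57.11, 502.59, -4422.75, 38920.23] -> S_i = 6.49*(-8.80)^i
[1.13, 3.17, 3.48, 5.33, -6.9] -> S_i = Random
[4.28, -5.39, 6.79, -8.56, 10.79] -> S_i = 4.28*(-1.26)^i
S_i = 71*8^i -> [71, 568, 4544, 36352, 290816]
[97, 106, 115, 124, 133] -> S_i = 97 + 9*i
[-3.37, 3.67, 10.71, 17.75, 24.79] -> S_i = -3.37 + 7.04*i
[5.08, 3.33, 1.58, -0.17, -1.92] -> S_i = 5.08 + -1.75*i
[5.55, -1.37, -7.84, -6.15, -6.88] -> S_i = Random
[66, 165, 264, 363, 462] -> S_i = 66 + 99*i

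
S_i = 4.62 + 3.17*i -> [4.62, 7.79, 10.96, 14.13, 17.3]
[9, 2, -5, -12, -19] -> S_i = 9 + -7*i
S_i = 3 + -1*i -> [3, 2, 1, 0, -1]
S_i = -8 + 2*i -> [-8, -6, -4, -2, 0]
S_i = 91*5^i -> [91, 455, 2275, 11375, 56875]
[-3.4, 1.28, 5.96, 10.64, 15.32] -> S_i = -3.40 + 4.68*i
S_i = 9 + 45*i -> [9, 54, 99, 144, 189]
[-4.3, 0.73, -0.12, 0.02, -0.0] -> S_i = -4.30*(-0.17)^i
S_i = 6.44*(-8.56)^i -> [6.44, -55.13, 471.88, -4039.31, 34576.49]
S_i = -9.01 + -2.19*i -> [-9.01, -11.2, -13.39, -15.58, -17.77]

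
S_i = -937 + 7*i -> [-937, -930, -923, -916, -909]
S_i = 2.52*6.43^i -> [2.52, 16.2, 104.19, 669.94, 4307.69]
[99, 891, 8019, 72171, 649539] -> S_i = 99*9^i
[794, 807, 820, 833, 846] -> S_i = 794 + 13*i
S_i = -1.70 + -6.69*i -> [-1.7, -8.39, -15.08, -21.77, -28.46]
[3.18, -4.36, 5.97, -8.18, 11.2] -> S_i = 3.18*(-1.37)^i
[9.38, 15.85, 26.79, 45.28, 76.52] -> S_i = 9.38*1.69^i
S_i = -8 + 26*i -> [-8, 18, 44, 70, 96]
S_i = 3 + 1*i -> [3, 4, 5, 6, 7]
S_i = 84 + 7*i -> [84, 91, 98, 105, 112]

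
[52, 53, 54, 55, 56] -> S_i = 52 + 1*i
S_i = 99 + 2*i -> [99, 101, 103, 105, 107]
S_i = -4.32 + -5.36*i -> [-4.32, -9.68, -15.04, -20.4, -25.76]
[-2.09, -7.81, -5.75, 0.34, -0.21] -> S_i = Random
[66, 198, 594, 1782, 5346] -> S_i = 66*3^i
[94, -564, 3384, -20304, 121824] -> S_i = 94*-6^i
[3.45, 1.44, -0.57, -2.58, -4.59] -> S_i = 3.45 + -2.01*i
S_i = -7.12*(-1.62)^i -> [-7.12, 11.53, -18.69, 30.27, -49.04]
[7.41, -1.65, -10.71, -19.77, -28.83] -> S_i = 7.41 + -9.06*i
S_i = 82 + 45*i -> [82, 127, 172, 217, 262]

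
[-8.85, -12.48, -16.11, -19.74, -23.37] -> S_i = -8.85 + -3.63*i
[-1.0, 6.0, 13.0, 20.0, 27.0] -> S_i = -1.00 + 7.00*i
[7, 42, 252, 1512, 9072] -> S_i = 7*6^i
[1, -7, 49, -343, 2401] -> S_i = 1*-7^i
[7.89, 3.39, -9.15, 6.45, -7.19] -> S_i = Random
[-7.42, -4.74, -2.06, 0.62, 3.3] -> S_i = -7.42 + 2.68*i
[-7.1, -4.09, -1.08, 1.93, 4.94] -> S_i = -7.10 + 3.01*i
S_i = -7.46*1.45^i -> [-7.46, -10.82, -15.68, -22.74, -32.98]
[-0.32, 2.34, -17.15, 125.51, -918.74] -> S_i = -0.32*(-7.32)^i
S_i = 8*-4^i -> [8, -32, 128, -512, 2048]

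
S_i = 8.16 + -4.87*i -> [8.16, 3.29, -1.58, -6.45, -11.32]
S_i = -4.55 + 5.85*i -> [-4.55, 1.3, 7.15, 13.0, 18.85]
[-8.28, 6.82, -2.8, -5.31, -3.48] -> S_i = Random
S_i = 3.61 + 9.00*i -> [3.61, 12.61, 21.61, 30.61, 39.61]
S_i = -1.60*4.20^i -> [-1.6, -6.72, -28.22, -118.54, -497.87]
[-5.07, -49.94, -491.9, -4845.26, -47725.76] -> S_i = -5.07*9.85^i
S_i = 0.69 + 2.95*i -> [0.69, 3.64, 6.59, 9.54, 12.49]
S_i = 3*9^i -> [3, 27, 243, 2187, 19683]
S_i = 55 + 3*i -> [55, 58, 61, 64, 67]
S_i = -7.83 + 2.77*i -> [-7.83, -5.06, -2.29, 0.48, 3.25]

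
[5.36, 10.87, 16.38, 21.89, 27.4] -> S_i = 5.36 + 5.51*i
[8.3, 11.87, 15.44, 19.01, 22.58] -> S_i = 8.30 + 3.57*i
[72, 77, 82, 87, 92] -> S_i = 72 + 5*i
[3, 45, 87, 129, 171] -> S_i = 3 + 42*i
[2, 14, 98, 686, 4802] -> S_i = 2*7^i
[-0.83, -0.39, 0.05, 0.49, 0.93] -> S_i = -0.83 + 0.44*i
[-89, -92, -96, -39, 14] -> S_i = Random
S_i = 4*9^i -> [4, 36, 324, 2916, 26244]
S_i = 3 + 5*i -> [3, 8, 13, 18, 23]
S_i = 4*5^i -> [4, 20, 100, 500, 2500]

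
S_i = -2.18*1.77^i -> [-2.18, -3.86, -6.83, -12.09, -21.4]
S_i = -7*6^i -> [-7, -42, -252, -1512, -9072]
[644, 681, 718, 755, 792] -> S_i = 644 + 37*i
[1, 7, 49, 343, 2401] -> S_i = 1*7^i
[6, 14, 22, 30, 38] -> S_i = 6 + 8*i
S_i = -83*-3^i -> [-83, 249, -747, 2241, -6723]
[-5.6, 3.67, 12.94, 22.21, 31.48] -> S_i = -5.60 + 9.27*i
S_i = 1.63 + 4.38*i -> [1.63, 6.01, 10.39, 14.77, 19.15]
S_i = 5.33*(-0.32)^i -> [5.33, -1.71, 0.55, -0.17, 0.06]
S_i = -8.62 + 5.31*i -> [-8.62, -3.31, 2.0, 7.31, 12.62]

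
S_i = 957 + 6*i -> [957, 963, 969, 975, 981]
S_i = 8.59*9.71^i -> [8.59, 83.41, 809.9, 7864.13, 76360.73]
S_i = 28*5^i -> [28, 140, 700, 3500, 17500]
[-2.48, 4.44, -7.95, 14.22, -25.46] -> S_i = -2.48*(-1.79)^i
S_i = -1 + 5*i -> [-1, 4, 9, 14, 19]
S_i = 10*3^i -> [10, 30, 90, 270, 810]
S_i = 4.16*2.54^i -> [4.16, 10.57, 26.84, 68.17, 173.15]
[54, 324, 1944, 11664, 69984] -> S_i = 54*6^i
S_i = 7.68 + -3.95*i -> [7.68, 3.73, -0.22, -4.17, -8.12]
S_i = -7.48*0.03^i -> [-7.48, -0.22, -0.01, -0.0, -0.0]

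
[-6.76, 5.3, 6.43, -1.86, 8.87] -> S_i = Random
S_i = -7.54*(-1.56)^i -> [-7.54, 11.76, -18.35, 28.62, -44.65]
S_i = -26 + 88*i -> [-26, 62, 150, 238, 326]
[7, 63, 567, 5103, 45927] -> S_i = 7*9^i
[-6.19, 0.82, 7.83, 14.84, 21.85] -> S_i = -6.19 + 7.01*i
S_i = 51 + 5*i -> [51, 56, 61, 66, 71]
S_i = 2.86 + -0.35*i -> [2.86, 2.51, 2.16, 1.81, 1.46]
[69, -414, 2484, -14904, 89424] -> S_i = 69*-6^i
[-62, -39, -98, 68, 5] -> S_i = Random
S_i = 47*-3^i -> [47, -141, 423, -1269, 3807]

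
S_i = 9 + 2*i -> [9, 11, 13, 15, 17]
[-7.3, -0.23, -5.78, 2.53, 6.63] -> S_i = Random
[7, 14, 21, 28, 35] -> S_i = 7 + 7*i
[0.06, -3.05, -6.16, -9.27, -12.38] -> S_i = 0.06 + -3.11*i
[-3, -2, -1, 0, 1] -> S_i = -3 + 1*i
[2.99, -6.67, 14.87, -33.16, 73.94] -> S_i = 2.99*(-2.23)^i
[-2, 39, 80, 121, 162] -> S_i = -2 + 41*i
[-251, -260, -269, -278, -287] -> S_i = -251 + -9*i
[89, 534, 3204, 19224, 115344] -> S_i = 89*6^i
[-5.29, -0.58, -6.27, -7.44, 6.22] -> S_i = Random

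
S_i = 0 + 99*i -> [0, 99, 198, 297, 396]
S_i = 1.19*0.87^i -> [1.19, 1.04, 0.9, 0.78, 0.68]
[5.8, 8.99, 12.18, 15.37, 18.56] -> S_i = 5.80 + 3.19*i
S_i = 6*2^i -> [6, 12, 24, 48, 96]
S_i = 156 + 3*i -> [156, 159, 162, 165, 168]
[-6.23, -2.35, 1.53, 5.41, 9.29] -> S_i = -6.23 + 3.88*i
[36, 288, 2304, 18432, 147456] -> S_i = 36*8^i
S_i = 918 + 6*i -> [918, 924, 930, 936, 942]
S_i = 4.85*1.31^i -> [4.85, 6.35, 8.32, 10.9, 14.28]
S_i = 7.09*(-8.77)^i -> [7.09, -62.18, 545.31, -4782.39, 41941.56]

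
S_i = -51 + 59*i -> [-51, 8, 67, 126, 185]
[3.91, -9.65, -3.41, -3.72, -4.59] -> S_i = Random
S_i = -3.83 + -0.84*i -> [-3.83, -4.67, -5.51, -6.35, -7.19]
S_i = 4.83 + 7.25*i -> [4.83, 12.08, 19.33, 26.58, 33.83]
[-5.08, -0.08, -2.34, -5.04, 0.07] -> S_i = Random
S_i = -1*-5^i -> [-1, 5, -25, 125, -625]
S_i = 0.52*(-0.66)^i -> [0.52, -0.34, 0.23, -0.15, 0.1]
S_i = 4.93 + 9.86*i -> [4.93, 14.79, 24.65, 34.51, 44.37]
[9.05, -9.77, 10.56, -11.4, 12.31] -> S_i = 9.05*(-1.08)^i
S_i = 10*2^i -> [10, 20, 40, 80, 160]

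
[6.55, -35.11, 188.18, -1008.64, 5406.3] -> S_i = 6.55*(-5.36)^i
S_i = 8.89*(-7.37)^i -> [8.89, -65.52, 482.88, -3558.81, 26228.39]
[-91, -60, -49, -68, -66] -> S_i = Random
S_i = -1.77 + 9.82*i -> [-1.77, 8.05, 17.87, 27.69, 37.51]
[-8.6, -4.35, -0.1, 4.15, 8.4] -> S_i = -8.60 + 4.25*i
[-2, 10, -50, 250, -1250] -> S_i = -2*-5^i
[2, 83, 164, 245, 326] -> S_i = 2 + 81*i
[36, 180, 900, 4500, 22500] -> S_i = 36*5^i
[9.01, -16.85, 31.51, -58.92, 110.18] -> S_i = 9.01*(-1.87)^i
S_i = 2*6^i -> [2, 12, 72, 432, 2592]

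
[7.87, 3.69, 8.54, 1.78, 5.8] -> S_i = Random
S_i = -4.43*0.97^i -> [-4.43, -4.3, -4.17, -4.04, -3.92]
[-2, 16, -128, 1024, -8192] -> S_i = -2*-8^i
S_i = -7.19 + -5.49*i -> [-7.19, -12.68, -18.17, -23.66, -29.15]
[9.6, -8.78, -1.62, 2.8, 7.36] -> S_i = Random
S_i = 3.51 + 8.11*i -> [3.51, 11.62, 19.73, 27.84, 35.95]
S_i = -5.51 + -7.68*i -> [-5.51, -13.19, -20.87, -28.55, -36.23]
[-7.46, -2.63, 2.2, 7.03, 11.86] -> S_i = -7.46 + 4.83*i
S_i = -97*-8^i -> [-97, 776, -6208, 49664, -397312]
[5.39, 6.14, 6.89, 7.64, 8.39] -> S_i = 5.39 + 0.75*i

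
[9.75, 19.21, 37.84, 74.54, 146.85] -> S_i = 9.75*1.97^i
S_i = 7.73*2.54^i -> [7.73, 19.63, 49.87, 126.67, 321.75]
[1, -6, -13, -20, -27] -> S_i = 1 + -7*i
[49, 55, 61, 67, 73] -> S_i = 49 + 6*i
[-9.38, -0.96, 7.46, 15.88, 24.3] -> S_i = -9.38 + 8.42*i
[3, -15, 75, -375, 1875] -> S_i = 3*-5^i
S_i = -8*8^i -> [-8, -64, -512, -4096, -32768]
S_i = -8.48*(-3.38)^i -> [-8.48, 28.66, -96.88, 327.45, -1106.78]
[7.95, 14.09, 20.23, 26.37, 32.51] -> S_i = 7.95 + 6.14*i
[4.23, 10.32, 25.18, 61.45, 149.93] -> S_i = 4.23*2.44^i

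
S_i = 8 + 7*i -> [8, 15, 22, 29, 36]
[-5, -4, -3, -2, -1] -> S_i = -5 + 1*i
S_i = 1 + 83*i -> [1, 84, 167, 250, 333]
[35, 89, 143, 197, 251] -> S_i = 35 + 54*i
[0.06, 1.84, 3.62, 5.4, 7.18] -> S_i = 0.06 + 1.78*i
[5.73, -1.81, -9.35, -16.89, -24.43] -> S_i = 5.73 + -7.54*i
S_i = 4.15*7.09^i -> [4.15, 29.42, 208.61, 1479.06, 10486.56]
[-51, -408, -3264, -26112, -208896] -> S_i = -51*8^i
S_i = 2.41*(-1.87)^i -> [2.41, -4.51, 8.43, -15.76, 29.47]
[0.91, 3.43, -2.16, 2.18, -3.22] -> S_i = Random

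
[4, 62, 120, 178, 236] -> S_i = 4 + 58*i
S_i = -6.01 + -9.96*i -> [-6.01, -15.97, -25.93, -35.89, -45.85]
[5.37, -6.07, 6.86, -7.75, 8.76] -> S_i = 5.37*(-1.13)^i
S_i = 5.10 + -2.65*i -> [5.1, 2.45, -0.2, -2.85, -5.5]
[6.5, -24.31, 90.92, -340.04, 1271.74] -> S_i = 6.50*(-3.74)^i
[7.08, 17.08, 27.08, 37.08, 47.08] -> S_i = 7.08 + 10.00*i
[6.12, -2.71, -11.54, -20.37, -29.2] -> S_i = 6.12 + -8.83*i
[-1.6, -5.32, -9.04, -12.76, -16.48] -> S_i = -1.60 + -3.72*i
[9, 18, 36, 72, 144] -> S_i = 9*2^i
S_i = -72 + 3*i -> [-72, -69, -66, -63, -60]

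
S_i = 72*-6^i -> [72, -432, 2592, -15552, 93312]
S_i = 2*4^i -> [2, 8, 32, 128, 512]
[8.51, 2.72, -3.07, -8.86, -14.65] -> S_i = 8.51 + -5.79*i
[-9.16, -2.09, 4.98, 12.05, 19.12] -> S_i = -9.16 + 7.07*i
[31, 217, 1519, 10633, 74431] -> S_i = 31*7^i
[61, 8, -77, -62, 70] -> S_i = Random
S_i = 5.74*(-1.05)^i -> [5.74, -6.03, 6.33, -6.64, 6.98]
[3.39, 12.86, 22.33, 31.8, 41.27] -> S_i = 3.39 + 9.47*i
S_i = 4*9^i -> [4, 36, 324, 2916, 26244]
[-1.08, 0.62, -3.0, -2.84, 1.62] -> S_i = Random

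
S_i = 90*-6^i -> [90, -540, 3240, -19440, 116640]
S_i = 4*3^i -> [4, 12, 36, 108, 324]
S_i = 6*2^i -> [6, 12, 24, 48, 96]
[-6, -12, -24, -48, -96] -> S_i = -6*2^i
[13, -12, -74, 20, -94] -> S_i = Random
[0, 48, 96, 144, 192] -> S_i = 0 + 48*i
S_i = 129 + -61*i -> [129, 68, 7, -54, -115]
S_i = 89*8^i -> [89, 712, 5696, 45568, 364544]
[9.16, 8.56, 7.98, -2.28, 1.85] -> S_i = Random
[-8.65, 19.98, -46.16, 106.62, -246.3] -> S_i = -8.65*(-2.31)^i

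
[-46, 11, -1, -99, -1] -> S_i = Random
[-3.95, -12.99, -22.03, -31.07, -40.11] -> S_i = -3.95 + -9.04*i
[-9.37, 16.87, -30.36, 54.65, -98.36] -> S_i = -9.37*(-1.80)^i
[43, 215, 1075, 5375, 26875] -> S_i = 43*5^i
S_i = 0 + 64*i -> [0, 64, 128, 192, 256]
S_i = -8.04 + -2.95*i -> [-8.04, -10.99, -13.94, -16.89, -19.84]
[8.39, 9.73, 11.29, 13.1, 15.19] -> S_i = 8.39*1.16^i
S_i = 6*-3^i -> [6, -18, 54, -162, 486]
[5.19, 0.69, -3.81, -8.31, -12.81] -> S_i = 5.19 + -4.50*i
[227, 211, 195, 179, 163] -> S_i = 227 + -16*i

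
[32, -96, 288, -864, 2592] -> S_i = 32*-3^i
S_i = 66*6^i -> [66, 396, 2376, 14256, 85536]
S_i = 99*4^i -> [99, 396, 1584, 6336, 25344]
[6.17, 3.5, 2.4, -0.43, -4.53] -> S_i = Random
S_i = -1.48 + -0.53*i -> [-1.48, -2.01, -2.54, -3.07, -3.6]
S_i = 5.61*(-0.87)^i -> [5.61, -4.88, 4.25, -3.69, 3.21]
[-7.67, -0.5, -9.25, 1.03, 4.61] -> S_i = Random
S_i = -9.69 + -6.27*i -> [-9.69, -15.96, -22.23, -28.5, -34.77]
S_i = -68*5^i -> [-68, -340, -1700, -8500, -42500]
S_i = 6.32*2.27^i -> [6.32, 14.35, 32.57, 73.93, 167.81]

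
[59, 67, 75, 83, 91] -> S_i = 59 + 8*i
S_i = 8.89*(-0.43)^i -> [8.89, -3.82, 1.64, -0.71, 0.3]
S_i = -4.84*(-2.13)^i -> [-4.84, 10.31, -21.96, 46.77, -99.62]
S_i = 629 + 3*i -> [629, 632, 635, 638, 641]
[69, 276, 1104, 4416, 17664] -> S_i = 69*4^i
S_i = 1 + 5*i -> [1, 6, 11, 16, 21]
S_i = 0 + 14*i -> [0, 14, 28, 42, 56]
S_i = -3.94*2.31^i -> [-3.94, -9.1, -21.02, -48.57, -112.19]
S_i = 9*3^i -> [9, 27, 81, 243, 729]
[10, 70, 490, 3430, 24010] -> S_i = 10*7^i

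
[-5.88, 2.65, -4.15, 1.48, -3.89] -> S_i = Random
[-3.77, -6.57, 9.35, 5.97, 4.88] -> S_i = Random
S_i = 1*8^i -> [1, 8, 64, 512, 4096]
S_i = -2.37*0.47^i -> [-2.37, -1.11, -0.52, -0.25, -0.12]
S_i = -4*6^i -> [-4, -24, -144, -864, -5184]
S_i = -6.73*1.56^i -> [-6.73, -10.5, -16.38, -25.55, -39.86]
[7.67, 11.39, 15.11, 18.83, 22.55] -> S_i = 7.67 + 3.72*i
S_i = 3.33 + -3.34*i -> [3.33, -0.01, -3.35, -6.69, -10.03]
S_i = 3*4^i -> [3, 12, 48, 192, 768]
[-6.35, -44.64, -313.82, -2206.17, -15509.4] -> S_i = -6.35*7.03^i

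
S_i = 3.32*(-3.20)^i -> [3.32, -10.62, 34.0, -108.79, 348.13]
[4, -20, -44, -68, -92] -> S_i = 4 + -24*i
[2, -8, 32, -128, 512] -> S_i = 2*-4^i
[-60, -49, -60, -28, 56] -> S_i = Random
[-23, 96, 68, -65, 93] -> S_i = Random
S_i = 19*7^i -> [19, 133, 931, 6517, 45619]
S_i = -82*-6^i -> [-82, 492, -2952, 17712, -106272]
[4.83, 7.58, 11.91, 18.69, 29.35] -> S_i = 4.83*1.57^i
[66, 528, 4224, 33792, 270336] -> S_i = 66*8^i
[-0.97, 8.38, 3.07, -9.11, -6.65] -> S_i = Random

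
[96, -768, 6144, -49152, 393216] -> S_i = 96*-8^i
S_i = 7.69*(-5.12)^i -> [7.69, -39.37, 201.59, -1032.13, 5284.53]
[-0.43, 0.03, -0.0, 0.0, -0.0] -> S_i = -0.43*(-0.06)^i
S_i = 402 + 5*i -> [402, 407, 412, 417, 422]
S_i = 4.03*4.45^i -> [4.03, 17.93, 79.8, 355.13, 1580.32]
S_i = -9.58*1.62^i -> [-9.58, -15.52, -25.14, -40.73, -65.98]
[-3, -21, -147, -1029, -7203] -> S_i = -3*7^i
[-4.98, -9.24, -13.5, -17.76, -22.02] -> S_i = -4.98 + -4.26*i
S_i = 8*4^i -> [8, 32, 128, 512, 2048]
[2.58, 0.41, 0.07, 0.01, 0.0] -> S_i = 2.58*0.16^i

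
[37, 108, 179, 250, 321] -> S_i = 37 + 71*i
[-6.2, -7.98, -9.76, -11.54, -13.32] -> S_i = -6.20 + -1.78*i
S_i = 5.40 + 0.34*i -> [5.4, 5.74, 6.08, 6.42, 6.76]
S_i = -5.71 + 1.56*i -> [-5.71, -4.15, -2.59, -1.03, 0.53]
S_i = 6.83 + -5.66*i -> [6.83, 1.17, -4.49, -10.15, -15.81]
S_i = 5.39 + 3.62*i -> [5.39, 9.01, 12.63, 16.25, 19.87]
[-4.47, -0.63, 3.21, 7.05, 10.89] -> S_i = -4.47 + 3.84*i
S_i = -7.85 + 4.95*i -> [-7.85, -2.9, 2.05, 7.0, 11.95]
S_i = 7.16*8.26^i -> [7.16, 59.14, 488.51, 4035.09, 33329.84]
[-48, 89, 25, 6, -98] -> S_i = Random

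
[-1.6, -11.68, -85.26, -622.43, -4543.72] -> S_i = -1.60*7.30^i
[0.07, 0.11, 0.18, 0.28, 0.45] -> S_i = 0.07*1.59^i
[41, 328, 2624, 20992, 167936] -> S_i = 41*8^i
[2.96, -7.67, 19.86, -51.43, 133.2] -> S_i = 2.96*(-2.59)^i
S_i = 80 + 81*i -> [80, 161, 242, 323, 404]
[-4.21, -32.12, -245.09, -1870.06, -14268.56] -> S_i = -4.21*7.63^i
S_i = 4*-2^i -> [4, -8, 16, -32, 64]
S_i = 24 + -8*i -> [24, 16, 8, 0, -8]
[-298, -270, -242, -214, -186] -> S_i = -298 + 28*i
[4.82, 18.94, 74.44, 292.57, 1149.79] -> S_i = 4.82*3.93^i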